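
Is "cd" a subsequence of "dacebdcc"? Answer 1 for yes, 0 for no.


Check if "cd" is a subsequence of "dacebdcc"
Greedy scan:
  Position 0 ('d'): no match needed
  Position 1 ('a'): no match needed
  Position 2 ('c'): matches sub[0] = 'c'
  Position 3 ('e'): no match needed
  Position 4 ('b'): no match needed
  Position 5 ('d'): matches sub[1] = 'd'
  Position 6 ('c'): no match needed
  Position 7 ('c'): no match needed
All 2 characters matched => is a subsequence

1


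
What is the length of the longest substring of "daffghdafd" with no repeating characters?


Input: "daffghdafd"
Sliding window (track last position of each char):
  Position 0 ('d'): window [0,0] length 1 -- new best
  Position 1 ('a'): window [0,1] length 2 -- new best
  Position 2 ('f'): window [0,2] length 3 -- new best
  Position 3 ('f'): repeat (last at 2), move window start to 3
  Position 3 ('f'): window [3,3] length 1
  Position 4 ('g'): window [3,4] length 2
  Position 5 ('h'): window [3,5] length 3
  Position 6 ('d'): window [3,6] length 4 -- new best
  Position 7 ('a'): window [3,7] length 5 -- new best
  Position 8 ('f'): repeat (last at 3), move window start to 4
  Position 8 ('f'): window [4,8] length 5
  Position 9 ('d'): repeat (last at 6), move window start to 7
  Position 9 ('d'): window [7,9] length 3
Longest substring with no repeats: "fghda" with length 5

5


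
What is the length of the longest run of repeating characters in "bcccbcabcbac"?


Input: "bcccbcabcbac"
Scanning for longest run:
  Position 1 ('c'): new char, reset run to 1
  Position 2 ('c'): continues run of 'c', length=2
  Position 3 ('c'): continues run of 'c', length=3
  Position 4 ('b'): new char, reset run to 1
  Position 5 ('c'): new char, reset run to 1
  Position 6 ('a'): new char, reset run to 1
  Position 7 ('b'): new char, reset run to 1
  Position 8 ('c'): new char, reset run to 1
  Position 9 ('b'): new char, reset run to 1
  Position 10 ('a'): new char, reset run to 1
  Position 11 ('c'): new char, reset run to 1
Longest run: 'c' with length 3

3


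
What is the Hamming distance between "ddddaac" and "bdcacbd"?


Comparing "ddddaac" and "bdcacbd" position by position:
  Position 0: 'd' vs 'b' => differ
  Position 1: 'd' vs 'd' => same
  Position 2: 'd' vs 'c' => differ
  Position 3: 'd' vs 'a' => differ
  Position 4: 'a' vs 'c' => differ
  Position 5: 'a' vs 'b' => differ
  Position 6: 'c' vs 'd' => differ
Total differences (Hamming distance): 6

6


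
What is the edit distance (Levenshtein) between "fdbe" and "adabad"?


Computing edit distance: "fdbe" -> "adabad"
DP table:
           a    d    a    b    a    d
      0    1    2    3    4    5    6
  f   1    1    2    3    4    5    6
  d   2    2    1    2    3    4    5
  b   3    3    2    2    2    3    4
  e   4    4    3    3    3    3    4
Edit distance = dp[4][6] = 4

4


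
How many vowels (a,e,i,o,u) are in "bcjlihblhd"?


Input: bcjlihblhd
Checking each character:
  'b' at position 0: consonant
  'c' at position 1: consonant
  'j' at position 2: consonant
  'l' at position 3: consonant
  'i' at position 4: vowel (running total: 1)
  'h' at position 5: consonant
  'b' at position 6: consonant
  'l' at position 7: consonant
  'h' at position 8: consonant
  'd' at position 9: consonant
Total vowels: 1

1


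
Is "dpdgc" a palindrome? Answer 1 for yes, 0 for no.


Input: dpdgc
Reversed: cgdpd
  Compare pos 0 ('d') with pos 4 ('c'): MISMATCH
  Compare pos 1 ('p') with pos 3 ('g'): MISMATCH
Result: not a palindrome

0


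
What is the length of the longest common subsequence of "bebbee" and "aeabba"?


LCS of "bebbee" and "aeabba"
DP table:
           a    e    a    b    b    a
      0    0    0    0    0    0    0
  b   0    0    0    0    1    1    1
  e   0    0    1    1    1    1    1
  b   0    0    1    1    2    2    2
  b   0    0    1    1    2    3    3
  e   0    0    1    1    2    3    3
  e   0    0    1    1    2    3    3
LCS length = dp[6][6] = 3

3


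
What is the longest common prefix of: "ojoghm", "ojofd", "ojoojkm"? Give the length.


Words: ojoghm, ojofd, ojoojkm
  Position 0: all 'o' => match
  Position 1: all 'j' => match
  Position 2: all 'o' => match
  Position 3: ('g', 'f', 'o') => mismatch, stop
LCP = "ojo" (length 3)

3


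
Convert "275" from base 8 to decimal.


Input: "275" in base 8
Positional expansion:
  Digit '2' (value 2) x 8^2 = 128
  Digit '7' (value 7) x 8^1 = 56
  Digit '5' (value 5) x 8^0 = 5
Sum = 189

189


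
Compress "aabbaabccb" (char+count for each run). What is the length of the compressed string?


Input: aabbaabccb
Runs:
  'a' x 2 => "a2"
  'b' x 2 => "b2"
  'a' x 2 => "a2"
  'b' x 1 => "b1"
  'c' x 2 => "c2"
  'b' x 1 => "b1"
Compressed: "a2b2a2b1c2b1"
Compressed length: 12

12


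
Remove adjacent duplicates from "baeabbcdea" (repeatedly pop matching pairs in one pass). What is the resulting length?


Input: baeabbcdea
Stack-based adjacent duplicate removal:
  Read 'b': push. Stack: b
  Read 'a': push. Stack: ba
  Read 'e': push. Stack: bae
  Read 'a': push. Stack: baea
  Read 'b': push. Stack: baeab
  Read 'b': matches stack top 'b' => pop. Stack: baea
  Read 'c': push. Stack: baeac
  Read 'd': push. Stack: baeacd
  Read 'e': push. Stack: baeacde
  Read 'a': push. Stack: baeacdea
Final stack: "baeacdea" (length 8)

8


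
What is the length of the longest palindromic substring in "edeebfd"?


Input: "edeebfd"
Checking substrings for palindromes:
  [0:3] "ede" (len 3) => palindrome
  [2:4] "ee" (len 2) => palindrome
Longest palindromic substring: "ede" with length 3

3


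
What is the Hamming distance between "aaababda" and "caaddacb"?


Comparing "aaababda" and "caaddacb" position by position:
  Position 0: 'a' vs 'c' => differ
  Position 1: 'a' vs 'a' => same
  Position 2: 'a' vs 'a' => same
  Position 3: 'b' vs 'd' => differ
  Position 4: 'a' vs 'd' => differ
  Position 5: 'b' vs 'a' => differ
  Position 6: 'd' vs 'c' => differ
  Position 7: 'a' vs 'b' => differ
Total differences (Hamming distance): 6

6


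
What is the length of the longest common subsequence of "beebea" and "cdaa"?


LCS of "beebea" and "cdaa"
DP table:
           c    d    a    a
      0    0    0    0    0
  b   0    0    0    0    0
  e   0    0    0    0    0
  e   0    0    0    0    0
  b   0    0    0    0    0
  e   0    0    0    0    0
  a   0    0    0    1    1
LCS length = dp[6][4] = 1

1


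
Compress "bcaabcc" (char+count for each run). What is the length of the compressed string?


Input: bcaabcc
Runs:
  'b' x 1 => "b1"
  'c' x 1 => "c1"
  'a' x 2 => "a2"
  'b' x 1 => "b1"
  'c' x 2 => "c2"
Compressed: "b1c1a2b1c2"
Compressed length: 10

10


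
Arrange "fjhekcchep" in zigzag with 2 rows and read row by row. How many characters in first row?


Zigzag "fjhekcchep" into 2 rows:
Placing characters:
  'f' => row 0
  'j' => row 1
  'h' => row 0
  'e' => row 1
  'k' => row 0
  'c' => row 1
  'c' => row 0
  'h' => row 1
  'e' => row 0
  'p' => row 1
Rows:
  Row 0: "fhkce"
  Row 1: "jechp"
First row length: 5

5


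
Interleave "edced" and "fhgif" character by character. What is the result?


Interleaving "edced" and "fhgif":
  Position 0: 'e' from first, 'f' from second => "ef"
  Position 1: 'd' from first, 'h' from second => "dh"
  Position 2: 'c' from first, 'g' from second => "cg"
  Position 3: 'e' from first, 'i' from second => "ei"
  Position 4: 'd' from first, 'f' from second => "df"
Result: efdhcgeidf

efdhcgeidf


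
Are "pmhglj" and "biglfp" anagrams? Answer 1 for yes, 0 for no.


Strings: "pmhglj", "biglfp"
Sorted first:  ghjlmp
Sorted second: bfgilp
Differ at position 0: 'g' vs 'b' => not anagrams

0


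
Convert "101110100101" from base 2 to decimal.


Input: "101110100101" in base 2
Positional expansion:
  Digit '1' (value 1) x 2^11 = 2048
  Digit '0' (value 0) x 2^10 = 0
  Digit '1' (value 1) x 2^9 = 512
  Digit '1' (value 1) x 2^8 = 256
  Digit '1' (value 1) x 2^7 = 128
  Digit '0' (value 0) x 2^6 = 0
  Digit '1' (value 1) x 2^5 = 32
  Digit '0' (value 0) x 2^4 = 0
  Digit '0' (value 0) x 2^3 = 0
  Digit '1' (value 1) x 2^2 = 4
  Digit '0' (value 0) x 2^1 = 0
  Digit '1' (value 1) x 2^0 = 1
Sum = 2981

2981


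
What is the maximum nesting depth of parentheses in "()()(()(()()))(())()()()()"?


Input: "()()(()(()()))(())()()()()"
Tracking depth:
  Position 0 '(': depth becomes 1
  Position 1 ')': depth becomes 0
  Position 2 '(': depth becomes 1
  Position 3 ')': depth becomes 0
  Position 4 '(': depth becomes 1
  Position 5 '(': depth becomes 2
  Position 6 ')': depth becomes 1
  Position 7 '(': depth becomes 2
  Position 8 '(': depth becomes 3
  Position 9 ')': depth becomes 2
  Position 10 '(': depth becomes 3
  Position 11 ')': depth becomes 2
  Position 12 ')': depth becomes 1
  Position 13 ')': depth becomes 0
  Position 14 '(': depth becomes 1
  Position 15 '(': depth becomes 2
  Position 16 ')': depth becomes 1
  Position 17 ')': depth becomes 0
  Position 18 '(': depth becomes 1
  Position 19 ')': depth becomes 0
  Position 20 '(': depth becomes 1
  Position 21 ')': depth becomes 0
  Position 22 '(': depth becomes 1
  Position 23 ')': depth becomes 0
  Position 24 '(': depth becomes 1
  Position 25 ')': depth becomes 0
Maximum depth reached: 3

3


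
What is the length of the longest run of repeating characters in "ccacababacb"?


Input: "ccacababacb"
Scanning for longest run:
  Position 1 ('c'): continues run of 'c', length=2
  Position 2 ('a'): new char, reset run to 1
  Position 3 ('c'): new char, reset run to 1
  Position 4 ('a'): new char, reset run to 1
  Position 5 ('b'): new char, reset run to 1
  Position 6 ('a'): new char, reset run to 1
  Position 7 ('b'): new char, reset run to 1
  Position 8 ('a'): new char, reset run to 1
  Position 9 ('c'): new char, reset run to 1
  Position 10 ('b'): new char, reset run to 1
Longest run: 'c' with length 2

2


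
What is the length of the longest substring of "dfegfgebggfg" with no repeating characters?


Input: "dfegfgebggfg"
Sliding window (track last position of each char):
  Position 0 ('d'): window [0,0] length 1 -- new best
  Position 1 ('f'): window [0,1] length 2 -- new best
  Position 2 ('e'): window [0,2] length 3 -- new best
  Position 3 ('g'): window [0,3] length 4 -- new best
  Position 4 ('f'): repeat (last at 1), move window start to 2
  Position 4 ('f'): window [2,4] length 3
  Position 5 ('g'): repeat (last at 3), move window start to 4
  Position 5 ('g'): window [4,5] length 2
  Position 6 ('e'): window [4,6] length 3
  Position 7 ('b'): window [4,7] length 4
  Position 8 ('g'): repeat (last at 5), move window start to 6
  Position 8 ('g'): window [6,8] length 3
  Position 9 ('g'): repeat (last at 8), move window start to 9
  Position 9 ('g'): window [9,9] length 1
  Position 10 ('f'): window [9,10] length 2
  Position 11 ('g'): repeat (last at 9), move window start to 10
  Position 11 ('g'): window [10,11] length 2
Longest substring with no repeats: "dfeg" with length 4

4


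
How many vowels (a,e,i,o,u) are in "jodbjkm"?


Input: jodbjkm
Checking each character:
  'j' at position 0: consonant
  'o' at position 1: vowel (running total: 1)
  'd' at position 2: consonant
  'b' at position 3: consonant
  'j' at position 4: consonant
  'k' at position 5: consonant
  'm' at position 6: consonant
Total vowels: 1

1


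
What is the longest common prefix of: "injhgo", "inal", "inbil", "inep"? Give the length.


Words: injhgo, inal, inbil, inep
  Position 0: all 'i' => match
  Position 1: all 'n' => match
  Position 2: ('j', 'a', 'b', 'e') => mismatch, stop
LCP = "in" (length 2)

2


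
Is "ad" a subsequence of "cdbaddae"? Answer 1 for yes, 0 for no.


Check if "ad" is a subsequence of "cdbaddae"
Greedy scan:
  Position 0 ('c'): no match needed
  Position 1 ('d'): no match needed
  Position 2 ('b'): no match needed
  Position 3 ('a'): matches sub[0] = 'a'
  Position 4 ('d'): matches sub[1] = 'd'
  Position 5 ('d'): no match needed
  Position 6 ('a'): no match needed
  Position 7 ('e'): no match needed
All 2 characters matched => is a subsequence

1


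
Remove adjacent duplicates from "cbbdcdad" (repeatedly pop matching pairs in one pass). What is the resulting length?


Input: cbbdcdad
Stack-based adjacent duplicate removal:
  Read 'c': push. Stack: c
  Read 'b': push. Stack: cb
  Read 'b': matches stack top 'b' => pop. Stack: c
  Read 'd': push. Stack: cd
  Read 'c': push. Stack: cdc
  Read 'd': push. Stack: cdcd
  Read 'a': push. Stack: cdcda
  Read 'd': push. Stack: cdcdad
Final stack: "cdcdad" (length 6)

6


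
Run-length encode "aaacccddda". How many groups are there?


Input: aaacccddda
Scanning for consecutive runs:
  Group 1: 'a' x 3 (positions 0-2)
  Group 2: 'c' x 3 (positions 3-5)
  Group 3: 'd' x 3 (positions 6-8)
  Group 4: 'a' x 1 (positions 9-9)
Total groups: 4

4


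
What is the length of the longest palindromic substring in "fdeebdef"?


Input: "fdeebdef"
Checking substrings for palindromes:
  [2:4] "ee" (len 2) => palindrome
Longest palindromic substring: "ee" with length 2

2


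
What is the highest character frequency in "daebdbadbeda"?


Input: daebdbadbeda
Character counts:
  'a': 3
  'b': 3
  'd': 4
  'e': 2
Maximum frequency: 4

4


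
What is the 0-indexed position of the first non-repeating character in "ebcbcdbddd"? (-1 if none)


Input: ebcbcdbddd
Character frequencies:
  'b': 3
  'c': 2
  'd': 4
  'e': 1
Scanning left to right for freq == 1:
  Position 0 ('e'): unique! => answer = 0

0


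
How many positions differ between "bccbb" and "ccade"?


Comparing "bccbb" and "ccade" position by position:
  Position 0: 'b' vs 'c' => DIFFER
  Position 1: 'c' vs 'c' => same
  Position 2: 'c' vs 'a' => DIFFER
  Position 3: 'b' vs 'd' => DIFFER
  Position 4: 'b' vs 'e' => DIFFER
Positions that differ: 4

4


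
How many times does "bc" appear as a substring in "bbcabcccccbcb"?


Searching for "bc" in "bbcabcccccbcb"
Scanning each position:
  Position 0: "bb" => no
  Position 1: "bc" => MATCH
  Position 2: "ca" => no
  Position 3: "ab" => no
  Position 4: "bc" => MATCH
  Position 5: "cc" => no
  Position 6: "cc" => no
  Position 7: "cc" => no
  Position 8: "cc" => no
  Position 9: "cb" => no
  Position 10: "bc" => MATCH
  Position 11: "cb" => no
Total occurrences: 3

3


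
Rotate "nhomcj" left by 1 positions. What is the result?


Input: "nhomcj", rotate left by 1
First 1 characters: "n"
Remaining characters: "homcj"
Concatenate remaining + first: "homcj" + "n" = "homcjn"

homcjn


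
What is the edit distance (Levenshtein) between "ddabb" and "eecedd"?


Computing edit distance: "ddabb" -> "eecedd"
DP table:
           e    e    c    e    d    d
      0    1    2    3    4    5    6
  d   1    1    2    3    4    4    5
  d   2    2    2    3    4    4    4
  a   3    3    3    3    4    5    5
  b   4    4    4    4    4    5    6
  b   5    5    5    5    5    5    6
Edit distance = dp[5][6] = 6

6


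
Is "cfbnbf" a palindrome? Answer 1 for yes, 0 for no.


Input: cfbnbf
Reversed: fbnbfc
  Compare pos 0 ('c') with pos 5 ('f'): MISMATCH
  Compare pos 1 ('f') with pos 4 ('b'): MISMATCH
  Compare pos 2 ('b') with pos 3 ('n'): MISMATCH
Result: not a palindrome

0


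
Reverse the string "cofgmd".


Input: cofgmd
Reading characters right to left:
  Position 5: 'd'
  Position 4: 'm'
  Position 3: 'g'
  Position 2: 'f'
  Position 1: 'o'
  Position 0: 'c'
Reversed: dmgfoc

dmgfoc


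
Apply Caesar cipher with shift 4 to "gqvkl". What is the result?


Caesar cipher: shift "gqvkl" by 4
  'g' (pos 6) + 4 = pos 10 = 'k'
  'q' (pos 16) + 4 = pos 20 = 'u'
  'v' (pos 21) + 4 = pos 25 = 'z'
  'k' (pos 10) + 4 = pos 14 = 'o'
  'l' (pos 11) + 4 = pos 15 = 'p'
Result: kuzop

kuzop


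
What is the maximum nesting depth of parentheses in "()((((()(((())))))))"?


Input: "()((((()(((())))))))"
Tracking depth:
  Position 0 '(': depth becomes 1
  Position 1 ')': depth becomes 0
  Position 2 '(': depth becomes 1
  Position 3 '(': depth becomes 2
  Position 4 '(': depth becomes 3
  Position 5 '(': depth becomes 4
  Position 6 '(': depth becomes 5
  Position 7 ')': depth becomes 4
  Position 8 '(': depth becomes 5
  Position 9 '(': depth becomes 6
  Position 10 '(': depth becomes 7
  Position 11 '(': depth becomes 8
  Position 12 ')': depth becomes 7
  Position 13 ')': depth becomes 6
  Position 14 ')': depth becomes 5
  Position 15 ')': depth becomes 4
  Position 16 ')': depth becomes 3
  Position 17 ')': depth becomes 2
  Position 18 ')': depth becomes 1
  Position 19 ')': depth becomes 0
Maximum depth reached: 8

8


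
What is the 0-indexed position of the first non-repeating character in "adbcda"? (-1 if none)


Input: adbcda
Character frequencies:
  'a': 2
  'b': 1
  'c': 1
  'd': 2
Scanning left to right for freq == 1:
  Position 0 ('a'): freq=2, skip
  Position 1 ('d'): freq=2, skip
  Position 2 ('b'): unique! => answer = 2

2


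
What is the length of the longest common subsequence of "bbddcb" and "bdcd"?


LCS of "bbddcb" and "bdcd"
DP table:
           b    d    c    d
      0    0    0    0    0
  b   0    1    1    1    1
  b   0    1    1    1    1
  d   0    1    2    2    2
  d   0    1    2    2    3
  c   0    1    2    3    3
  b   0    1    2    3    3
LCS length = dp[6][4] = 3

3


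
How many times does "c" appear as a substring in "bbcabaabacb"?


Searching for "c" in "bbcabaabacb"
Scanning each position:
  Position 0: "b" => no
  Position 1: "b" => no
  Position 2: "c" => MATCH
  Position 3: "a" => no
  Position 4: "b" => no
  Position 5: "a" => no
  Position 6: "a" => no
  Position 7: "b" => no
  Position 8: "a" => no
  Position 9: "c" => MATCH
  Position 10: "b" => no
Total occurrences: 2

2


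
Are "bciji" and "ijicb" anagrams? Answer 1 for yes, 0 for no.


Strings: "bciji", "ijicb"
Sorted first:  bciij
Sorted second: bciij
Sorted forms match => anagrams

1


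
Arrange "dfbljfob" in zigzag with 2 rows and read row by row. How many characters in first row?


Zigzag "dfbljfob" into 2 rows:
Placing characters:
  'd' => row 0
  'f' => row 1
  'b' => row 0
  'l' => row 1
  'j' => row 0
  'f' => row 1
  'o' => row 0
  'b' => row 1
Rows:
  Row 0: "dbjo"
  Row 1: "flfb"
First row length: 4

4


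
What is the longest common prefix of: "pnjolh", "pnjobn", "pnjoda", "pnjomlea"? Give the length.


Words: pnjolh, pnjobn, pnjoda, pnjomlea
  Position 0: all 'p' => match
  Position 1: all 'n' => match
  Position 2: all 'j' => match
  Position 3: all 'o' => match
  Position 4: ('l', 'b', 'd', 'm') => mismatch, stop
LCP = "pnjo" (length 4)

4


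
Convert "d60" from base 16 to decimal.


Input: "d60" in base 16
Positional expansion:
  Digit 'd' (value 13) x 16^2 = 3328
  Digit '6' (value 6) x 16^1 = 96
  Digit '0' (value 0) x 16^0 = 0
Sum = 3424

3424


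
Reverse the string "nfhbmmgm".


Input: nfhbmmgm
Reading characters right to left:
  Position 7: 'm'
  Position 6: 'g'
  Position 5: 'm'
  Position 4: 'm'
  Position 3: 'b'
  Position 2: 'h'
  Position 1: 'f'
  Position 0: 'n'
Reversed: mgmmbhfn

mgmmbhfn


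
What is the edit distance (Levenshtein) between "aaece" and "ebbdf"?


Computing edit distance: "aaece" -> "ebbdf"
DP table:
           e    b    b    d    f
      0    1    2    3    4    5
  a   1    1    2    3    4    5
  a   2    2    2    3    4    5
  e   3    2    3    3    4    5
  c   4    3    3    4    4    5
  e   5    4    4    4    5    5
Edit distance = dp[5][5] = 5

5


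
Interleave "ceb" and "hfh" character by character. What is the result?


Interleaving "ceb" and "hfh":
  Position 0: 'c' from first, 'h' from second => "ch"
  Position 1: 'e' from first, 'f' from second => "ef"
  Position 2: 'b' from first, 'h' from second => "bh"
Result: chefbh

chefbh


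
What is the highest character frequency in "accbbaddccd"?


Input: accbbaddccd
Character counts:
  'a': 2
  'b': 2
  'c': 4
  'd': 3
Maximum frequency: 4

4


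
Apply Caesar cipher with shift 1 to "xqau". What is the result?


Caesar cipher: shift "xqau" by 1
  'x' (pos 23) + 1 = pos 24 = 'y'
  'q' (pos 16) + 1 = pos 17 = 'r'
  'a' (pos 0) + 1 = pos 1 = 'b'
  'u' (pos 20) + 1 = pos 21 = 'v'
Result: yrbv

yrbv


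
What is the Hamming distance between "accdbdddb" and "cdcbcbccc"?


Comparing "accdbdddb" and "cdcbcbccc" position by position:
  Position 0: 'a' vs 'c' => differ
  Position 1: 'c' vs 'd' => differ
  Position 2: 'c' vs 'c' => same
  Position 3: 'd' vs 'b' => differ
  Position 4: 'b' vs 'c' => differ
  Position 5: 'd' vs 'b' => differ
  Position 6: 'd' vs 'c' => differ
  Position 7: 'd' vs 'c' => differ
  Position 8: 'b' vs 'c' => differ
Total differences (Hamming distance): 8

8


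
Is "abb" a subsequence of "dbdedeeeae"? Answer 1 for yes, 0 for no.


Check if "abb" is a subsequence of "dbdedeeeae"
Greedy scan:
  Position 0 ('d'): no match needed
  Position 1 ('b'): no match needed
  Position 2 ('d'): no match needed
  Position 3 ('e'): no match needed
  Position 4 ('d'): no match needed
  Position 5 ('e'): no match needed
  Position 6 ('e'): no match needed
  Position 7 ('e'): no match needed
  Position 8 ('a'): matches sub[0] = 'a'
  Position 9 ('e'): no match needed
Only matched 1/3 characters => not a subsequence

0


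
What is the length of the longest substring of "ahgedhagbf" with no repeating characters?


Input: "ahgedhagbf"
Sliding window (track last position of each char):
  Position 0 ('a'): window [0,0] length 1 -- new best
  Position 1 ('h'): window [0,1] length 2 -- new best
  Position 2 ('g'): window [0,2] length 3 -- new best
  Position 3 ('e'): window [0,3] length 4 -- new best
  Position 4 ('d'): window [0,4] length 5 -- new best
  Position 5 ('h'): repeat (last at 1), move window start to 2
  Position 5 ('h'): window [2,5] length 4
  Position 6 ('a'): window [2,6] length 5
  Position 7 ('g'): repeat (last at 2), move window start to 3
  Position 7 ('g'): window [3,7] length 5
  Position 8 ('b'): window [3,8] length 6 -- new best
  Position 9 ('f'): window [3,9] length 7 -- new best
Longest substring with no repeats: "edhagbf" with length 7

7


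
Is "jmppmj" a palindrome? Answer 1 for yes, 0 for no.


Input: jmppmj
Reversed: jmppmj
  Compare pos 0 ('j') with pos 5 ('j'): match
  Compare pos 1 ('m') with pos 4 ('m'): match
  Compare pos 2 ('p') with pos 3 ('p'): match
Result: palindrome

1


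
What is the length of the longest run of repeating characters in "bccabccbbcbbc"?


Input: "bccabccbbcbbc"
Scanning for longest run:
  Position 1 ('c'): new char, reset run to 1
  Position 2 ('c'): continues run of 'c', length=2
  Position 3 ('a'): new char, reset run to 1
  Position 4 ('b'): new char, reset run to 1
  Position 5 ('c'): new char, reset run to 1
  Position 6 ('c'): continues run of 'c', length=2
  Position 7 ('b'): new char, reset run to 1
  Position 8 ('b'): continues run of 'b', length=2
  Position 9 ('c'): new char, reset run to 1
  Position 10 ('b'): new char, reset run to 1
  Position 11 ('b'): continues run of 'b', length=2
  Position 12 ('c'): new char, reset run to 1
Longest run: 'c' with length 2

2


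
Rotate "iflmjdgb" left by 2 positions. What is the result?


Input: "iflmjdgb", rotate left by 2
First 2 characters: "if"
Remaining characters: "lmjdgb"
Concatenate remaining + first: "lmjdgb" + "if" = "lmjdgbif"

lmjdgbif


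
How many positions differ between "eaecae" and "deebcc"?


Comparing "eaecae" and "deebcc" position by position:
  Position 0: 'e' vs 'd' => DIFFER
  Position 1: 'a' vs 'e' => DIFFER
  Position 2: 'e' vs 'e' => same
  Position 3: 'c' vs 'b' => DIFFER
  Position 4: 'a' vs 'c' => DIFFER
  Position 5: 'e' vs 'c' => DIFFER
Positions that differ: 5

5


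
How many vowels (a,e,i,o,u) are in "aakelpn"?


Input: aakelpn
Checking each character:
  'a' at position 0: vowel (running total: 1)
  'a' at position 1: vowel (running total: 2)
  'k' at position 2: consonant
  'e' at position 3: vowel (running total: 3)
  'l' at position 4: consonant
  'p' at position 5: consonant
  'n' at position 6: consonant
Total vowels: 3

3


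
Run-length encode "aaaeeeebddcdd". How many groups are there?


Input: aaaeeeebddcdd
Scanning for consecutive runs:
  Group 1: 'a' x 3 (positions 0-2)
  Group 2: 'e' x 4 (positions 3-6)
  Group 3: 'b' x 1 (positions 7-7)
  Group 4: 'd' x 2 (positions 8-9)
  Group 5: 'c' x 1 (positions 10-10)
  Group 6: 'd' x 2 (positions 11-12)
Total groups: 6

6


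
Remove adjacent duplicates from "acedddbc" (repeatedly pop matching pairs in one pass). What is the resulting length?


Input: acedddbc
Stack-based adjacent duplicate removal:
  Read 'a': push. Stack: a
  Read 'c': push. Stack: ac
  Read 'e': push. Stack: ace
  Read 'd': push. Stack: aced
  Read 'd': matches stack top 'd' => pop. Stack: ace
  Read 'd': push. Stack: aced
  Read 'b': push. Stack: acedb
  Read 'c': push. Stack: acedbc
Final stack: "acedbc" (length 6)

6


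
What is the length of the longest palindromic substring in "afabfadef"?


Input: "afabfadef"
Checking substrings for palindromes:
  [0:3] "afa" (len 3) => palindrome
Longest palindromic substring: "afa" with length 3

3


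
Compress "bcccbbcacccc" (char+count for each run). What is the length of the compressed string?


Input: bcccbbcacccc
Runs:
  'b' x 1 => "b1"
  'c' x 3 => "c3"
  'b' x 2 => "b2"
  'c' x 1 => "c1"
  'a' x 1 => "a1"
  'c' x 4 => "c4"
Compressed: "b1c3b2c1a1c4"
Compressed length: 12

12


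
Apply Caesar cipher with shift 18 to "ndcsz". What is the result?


Caesar cipher: shift "ndcsz" by 18
  'n' (pos 13) + 18 = pos 5 = 'f'
  'd' (pos 3) + 18 = pos 21 = 'v'
  'c' (pos 2) + 18 = pos 20 = 'u'
  's' (pos 18) + 18 = pos 10 = 'k'
  'z' (pos 25) + 18 = pos 17 = 'r'
Result: fvukr

fvukr


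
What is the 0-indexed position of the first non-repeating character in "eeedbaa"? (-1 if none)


Input: eeedbaa
Character frequencies:
  'a': 2
  'b': 1
  'd': 1
  'e': 3
Scanning left to right for freq == 1:
  Position 0 ('e'): freq=3, skip
  Position 1 ('e'): freq=3, skip
  Position 2 ('e'): freq=3, skip
  Position 3 ('d'): unique! => answer = 3

3


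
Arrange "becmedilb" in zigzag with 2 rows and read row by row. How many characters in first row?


Zigzag "becmedilb" into 2 rows:
Placing characters:
  'b' => row 0
  'e' => row 1
  'c' => row 0
  'm' => row 1
  'e' => row 0
  'd' => row 1
  'i' => row 0
  'l' => row 1
  'b' => row 0
Rows:
  Row 0: "bceib"
  Row 1: "emdl"
First row length: 5

5


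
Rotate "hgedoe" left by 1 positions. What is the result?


Input: "hgedoe", rotate left by 1
First 1 characters: "h"
Remaining characters: "gedoe"
Concatenate remaining + first: "gedoe" + "h" = "gedoeh"

gedoeh


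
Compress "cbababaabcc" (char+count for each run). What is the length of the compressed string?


Input: cbababaabcc
Runs:
  'c' x 1 => "c1"
  'b' x 1 => "b1"
  'a' x 1 => "a1"
  'b' x 1 => "b1"
  'a' x 1 => "a1"
  'b' x 1 => "b1"
  'a' x 2 => "a2"
  'b' x 1 => "b1"
  'c' x 2 => "c2"
Compressed: "c1b1a1b1a1b1a2b1c2"
Compressed length: 18

18


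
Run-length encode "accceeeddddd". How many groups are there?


Input: accceeeddddd
Scanning for consecutive runs:
  Group 1: 'a' x 1 (positions 0-0)
  Group 2: 'c' x 3 (positions 1-3)
  Group 3: 'e' x 3 (positions 4-6)
  Group 4: 'd' x 5 (positions 7-11)
Total groups: 4

4


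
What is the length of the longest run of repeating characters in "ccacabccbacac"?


Input: "ccacabccbacac"
Scanning for longest run:
  Position 1 ('c'): continues run of 'c', length=2
  Position 2 ('a'): new char, reset run to 1
  Position 3 ('c'): new char, reset run to 1
  Position 4 ('a'): new char, reset run to 1
  Position 5 ('b'): new char, reset run to 1
  Position 6 ('c'): new char, reset run to 1
  Position 7 ('c'): continues run of 'c', length=2
  Position 8 ('b'): new char, reset run to 1
  Position 9 ('a'): new char, reset run to 1
  Position 10 ('c'): new char, reset run to 1
  Position 11 ('a'): new char, reset run to 1
  Position 12 ('c'): new char, reset run to 1
Longest run: 'c' with length 2

2


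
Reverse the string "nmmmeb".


Input: nmmmeb
Reading characters right to left:
  Position 5: 'b'
  Position 4: 'e'
  Position 3: 'm'
  Position 2: 'm'
  Position 1: 'm'
  Position 0: 'n'
Reversed: bemmmn

bemmmn


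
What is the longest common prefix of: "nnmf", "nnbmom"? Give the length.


Words: nnmf, nnbmom
  Position 0: all 'n' => match
  Position 1: all 'n' => match
  Position 2: ('m', 'b') => mismatch, stop
LCP = "nn" (length 2)

2


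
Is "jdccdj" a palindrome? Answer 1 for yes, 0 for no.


Input: jdccdj
Reversed: jdccdj
  Compare pos 0 ('j') with pos 5 ('j'): match
  Compare pos 1 ('d') with pos 4 ('d'): match
  Compare pos 2 ('c') with pos 3 ('c'): match
Result: palindrome

1


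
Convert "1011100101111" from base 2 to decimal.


Input: "1011100101111" in base 2
Positional expansion:
  Digit '1' (value 1) x 2^12 = 4096
  Digit '0' (value 0) x 2^11 = 0
  Digit '1' (value 1) x 2^10 = 1024
  Digit '1' (value 1) x 2^9 = 512
  Digit '1' (value 1) x 2^8 = 256
  Digit '0' (value 0) x 2^7 = 0
  Digit '0' (value 0) x 2^6 = 0
  Digit '1' (value 1) x 2^5 = 32
  Digit '0' (value 0) x 2^4 = 0
  Digit '1' (value 1) x 2^3 = 8
  Digit '1' (value 1) x 2^2 = 4
  Digit '1' (value 1) x 2^1 = 2
  Digit '1' (value 1) x 2^0 = 1
Sum = 5935

5935


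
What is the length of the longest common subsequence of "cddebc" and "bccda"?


LCS of "cddebc" and "bccda"
DP table:
           b    c    c    d    a
      0    0    0    0    0    0
  c   0    0    1    1    1    1
  d   0    0    1    1    2    2
  d   0    0    1    1    2    2
  e   0    0    1    1    2    2
  b   0    1    1    1    2    2
  c   0    1    2    2    2    2
LCS length = dp[6][5] = 2

2


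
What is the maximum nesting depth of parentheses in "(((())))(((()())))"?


Input: "(((())))(((()())))"
Tracking depth:
  Position 0 '(': depth becomes 1
  Position 1 '(': depth becomes 2
  Position 2 '(': depth becomes 3
  Position 3 '(': depth becomes 4
  Position 4 ')': depth becomes 3
  Position 5 ')': depth becomes 2
  Position 6 ')': depth becomes 1
  Position 7 ')': depth becomes 0
  Position 8 '(': depth becomes 1
  Position 9 '(': depth becomes 2
  Position 10 '(': depth becomes 3
  Position 11 '(': depth becomes 4
  Position 12 ')': depth becomes 3
  Position 13 '(': depth becomes 4
  Position 14 ')': depth becomes 3
  Position 15 ')': depth becomes 2
  Position 16 ')': depth becomes 1
  Position 17 ')': depth becomes 0
Maximum depth reached: 4

4


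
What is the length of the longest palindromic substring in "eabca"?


Input: "eabca"
Checking substrings for palindromes:
  No multi-char palindromic substrings found
Longest palindromic substring: "e" with length 1

1


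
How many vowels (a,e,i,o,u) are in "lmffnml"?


Input: lmffnml
Checking each character:
  'l' at position 0: consonant
  'm' at position 1: consonant
  'f' at position 2: consonant
  'f' at position 3: consonant
  'n' at position 4: consonant
  'm' at position 5: consonant
  'l' at position 6: consonant
Total vowels: 0

0


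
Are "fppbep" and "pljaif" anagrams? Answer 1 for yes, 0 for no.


Strings: "fppbep", "pljaif"
Sorted first:  befppp
Sorted second: afijlp
Differ at position 0: 'b' vs 'a' => not anagrams

0


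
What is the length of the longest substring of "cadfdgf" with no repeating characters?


Input: "cadfdgf"
Sliding window (track last position of each char):
  Position 0 ('c'): window [0,0] length 1 -- new best
  Position 1 ('a'): window [0,1] length 2 -- new best
  Position 2 ('d'): window [0,2] length 3 -- new best
  Position 3 ('f'): window [0,3] length 4 -- new best
  Position 4 ('d'): repeat (last at 2), move window start to 3
  Position 4 ('d'): window [3,4] length 2
  Position 5 ('g'): window [3,5] length 3
  Position 6 ('f'): repeat (last at 3), move window start to 4
  Position 6 ('f'): window [4,6] length 3
Longest substring with no repeats: "cadf" with length 4

4


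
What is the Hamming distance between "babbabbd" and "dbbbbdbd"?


Comparing "babbabbd" and "dbbbbdbd" position by position:
  Position 0: 'b' vs 'd' => differ
  Position 1: 'a' vs 'b' => differ
  Position 2: 'b' vs 'b' => same
  Position 3: 'b' vs 'b' => same
  Position 4: 'a' vs 'b' => differ
  Position 5: 'b' vs 'd' => differ
  Position 6: 'b' vs 'b' => same
  Position 7: 'd' vs 'd' => same
Total differences (Hamming distance): 4

4


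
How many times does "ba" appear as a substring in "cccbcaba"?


Searching for "ba" in "cccbcaba"
Scanning each position:
  Position 0: "cc" => no
  Position 1: "cc" => no
  Position 2: "cb" => no
  Position 3: "bc" => no
  Position 4: "ca" => no
  Position 5: "ab" => no
  Position 6: "ba" => MATCH
Total occurrences: 1

1


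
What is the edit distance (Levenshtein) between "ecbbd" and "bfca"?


Computing edit distance: "ecbbd" -> "bfca"
DP table:
           b    f    c    a
      0    1    2    3    4
  e   1    1    2    3    4
  c   2    2    2    2    3
  b   3    2    3    3    3
  b   4    3    3    4    4
  d   5    4    4    4    5
Edit distance = dp[5][4] = 5

5


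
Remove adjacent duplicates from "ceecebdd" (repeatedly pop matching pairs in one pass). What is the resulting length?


Input: ceecebdd
Stack-based adjacent duplicate removal:
  Read 'c': push. Stack: c
  Read 'e': push. Stack: ce
  Read 'e': matches stack top 'e' => pop. Stack: c
  Read 'c': matches stack top 'c' => pop. Stack: (empty)
  Read 'e': push. Stack: e
  Read 'b': push. Stack: eb
  Read 'd': push. Stack: ebd
  Read 'd': matches stack top 'd' => pop. Stack: eb
Final stack: "eb" (length 2)

2


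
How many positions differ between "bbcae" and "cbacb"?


Comparing "bbcae" and "cbacb" position by position:
  Position 0: 'b' vs 'c' => DIFFER
  Position 1: 'b' vs 'b' => same
  Position 2: 'c' vs 'a' => DIFFER
  Position 3: 'a' vs 'c' => DIFFER
  Position 4: 'e' vs 'b' => DIFFER
Positions that differ: 4

4


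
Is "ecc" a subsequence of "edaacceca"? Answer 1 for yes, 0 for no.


Check if "ecc" is a subsequence of "edaacceca"
Greedy scan:
  Position 0 ('e'): matches sub[0] = 'e'
  Position 1 ('d'): no match needed
  Position 2 ('a'): no match needed
  Position 3 ('a'): no match needed
  Position 4 ('c'): matches sub[1] = 'c'
  Position 5 ('c'): matches sub[2] = 'c'
  Position 6 ('e'): no match needed
  Position 7 ('c'): no match needed
  Position 8 ('a'): no match needed
All 3 characters matched => is a subsequence

1


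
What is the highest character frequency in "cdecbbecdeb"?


Input: cdecbbecdeb
Character counts:
  'b': 3
  'c': 3
  'd': 2
  'e': 3
Maximum frequency: 3

3


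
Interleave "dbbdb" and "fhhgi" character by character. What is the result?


Interleaving "dbbdb" and "fhhgi":
  Position 0: 'd' from first, 'f' from second => "df"
  Position 1: 'b' from first, 'h' from second => "bh"
  Position 2: 'b' from first, 'h' from second => "bh"
  Position 3: 'd' from first, 'g' from second => "dg"
  Position 4: 'b' from first, 'i' from second => "bi"
Result: dfbhbhdgbi

dfbhbhdgbi


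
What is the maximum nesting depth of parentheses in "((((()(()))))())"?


Input: "((((()(()))))())"
Tracking depth:
  Position 0 '(': depth becomes 1
  Position 1 '(': depth becomes 2
  Position 2 '(': depth becomes 3
  Position 3 '(': depth becomes 4
  Position 4 '(': depth becomes 5
  Position 5 ')': depth becomes 4
  Position 6 '(': depth becomes 5
  Position 7 '(': depth becomes 6
  Position 8 ')': depth becomes 5
  Position 9 ')': depth becomes 4
  Position 10 ')': depth becomes 3
  Position 11 ')': depth becomes 2
  Position 12 ')': depth becomes 1
  Position 13 '(': depth becomes 2
  Position 14 ')': depth becomes 1
  Position 15 ')': depth becomes 0
Maximum depth reached: 6

6


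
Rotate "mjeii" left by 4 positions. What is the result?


Input: "mjeii", rotate left by 4
First 4 characters: "mjei"
Remaining characters: "i"
Concatenate remaining + first: "i" + "mjei" = "imjei"

imjei


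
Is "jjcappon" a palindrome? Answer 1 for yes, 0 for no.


Input: jjcappon
Reversed: noppacjj
  Compare pos 0 ('j') with pos 7 ('n'): MISMATCH
  Compare pos 1 ('j') with pos 6 ('o'): MISMATCH
  Compare pos 2 ('c') with pos 5 ('p'): MISMATCH
  Compare pos 3 ('a') with pos 4 ('p'): MISMATCH
Result: not a palindrome

0


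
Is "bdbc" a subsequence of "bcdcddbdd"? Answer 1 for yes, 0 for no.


Check if "bdbc" is a subsequence of "bcdcddbdd"
Greedy scan:
  Position 0 ('b'): matches sub[0] = 'b'
  Position 1 ('c'): no match needed
  Position 2 ('d'): matches sub[1] = 'd'
  Position 3 ('c'): no match needed
  Position 4 ('d'): no match needed
  Position 5 ('d'): no match needed
  Position 6 ('b'): matches sub[2] = 'b'
  Position 7 ('d'): no match needed
  Position 8 ('d'): no match needed
Only matched 3/4 characters => not a subsequence

0


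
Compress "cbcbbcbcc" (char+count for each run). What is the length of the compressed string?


Input: cbcbbcbcc
Runs:
  'c' x 1 => "c1"
  'b' x 1 => "b1"
  'c' x 1 => "c1"
  'b' x 2 => "b2"
  'c' x 1 => "c1"
  'b' x 1 => "b1"
  'c' x 2 => "c2"
Compressed: "c1b1c1b2c1b1c2"
Compressed length: 14

14


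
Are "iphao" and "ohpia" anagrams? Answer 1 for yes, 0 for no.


Strings: "iphao", "ohpia"
Sorted first:  ahiop
Sorted second: ahiop
Sorted forms match => anagrams

1


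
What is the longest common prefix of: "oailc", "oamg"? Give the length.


Words: oailc, oamg
  Position 0: all 'o' => match
  Position 1: all 'a' => match
  Position 2: ('i', 'm') => mismatch, stop
LCP = "oa" (length 2)

2


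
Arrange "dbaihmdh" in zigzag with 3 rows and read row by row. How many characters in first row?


Zigzag "dbaihmdh" into 3 rows:
Placing characters:
  'd' => row 0
  'b' => row 1
  'a' => row 2
  'i' => row 1
  'h' => row 0
  'm' => row 1
  'd' => row 2
  'h' => row 1
Rows:
  Row 0: "dh"
  Row 1: "bimh"
  Row 2: "ad"
First row length: 2

2


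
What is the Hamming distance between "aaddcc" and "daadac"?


Comparing "aaddcc" and "daadac" position by position:
  Position 0: 'a' vs 'd' => differ
  Position 1: 'a' vs 'a' => same
  Position 2: 'd' vs 'a' => differ
  Position 3: 'd' vs 'd' => same
  Position 4: 'c' vs 'a' => differ
  Position 5: 'c' vs 'c' => same
Total differences (Hamming distance): 3

3


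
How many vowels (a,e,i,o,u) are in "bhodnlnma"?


Input: bhodnlnma
Checking each character:
  'b' at position 0: consonant
  'h' at position 1: consonant
  'o' at position 2: vowel (running total: 1)
  'd' at position 3: consonant
  'n' at position 4: consonant
  'l' at position 5: consonant
  'n' at position 6: consonant
  'm' at position 7: consonant
  'a' at position 8: vowel (running total: 2)
Total vowels: 2

2


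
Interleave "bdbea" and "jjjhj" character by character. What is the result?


Interleaving "bdbea" and "jjjhj":
  Position 0: 'b' from first, 'j' from second => "bj"
  Position 1: 'd' from first, 'j' from second => "dj"
  Position 2: 'b' from first, 'j' from second => "bj"
  Position 3: 'e' from first, 'h' from second => "eh"
  Position 4: 'a' from first, 'j' from second => "aj"
Result: bjdjbjehaj

bjdjbjehaj


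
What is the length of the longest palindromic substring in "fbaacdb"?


Input: "fbaacdb"
Checking substrings for palindromes:
  [2:4] "aa" (len 2) => palindrome
Longest palindromic substring: "aa" with length 2

2


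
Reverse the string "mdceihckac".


Input: mdceihckac
Reading characters right to left:
  Position 9: 'c'
  Position 8: 'a'
  Position 7: 'k'
  Position 6: 'c'
  Position 5: 'h'
  Position 4: 'i'
  Position 3: 'e'
  Position 2: 'c'
  Position 1: 'd'
  Position 0: 'm'
Reversed: cakchiecdm

cakchiecdm


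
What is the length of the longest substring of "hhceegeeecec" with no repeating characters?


Input: "hhceegeeecec"
Sliding window (track last position of each char):
  Position 0 ('h'): window [0,0] length 1 -- new best
  Position 1 ('h'): repeat (last at 0), move window start to 1
  Position 1 ('h'): window [1,1] length 1
  Position 2 ('c'): window [1,2] length 2 -- new best
  Position 3 ('e'): window [1,3] length 3 -- new best
  Position 4 ('e'): repeat (last at 3), move window start to 4
  Position 4 ('e'): window [4,4] length 1
  Position 5 ('g'): window [4,5] length 2
  Position 6 ('e'): repeat (last at 4), move window start to 5
  Position 6 ('e'): window [5,6] length 2
  Position 7 ('e'): repeat (last at 6), move window start to 7
  Position 7 ('e'): window [7,7] length 1
  Position 8 ('e'): repeat (last at 7), move window start to 8
  Position 8 ('e'): window [8,8] length 1
  Position 9 ('c'): window [8,9] length 2
  Position 10 ('e'): repeat (last at 8), move window start to 9
  Position 10 ('e'): window [9,10] length 2
  Position 11 ('c'): repeat (last at 9), move window start to 10
  Position 11 ('c'): window [10,11] length 2
Longest substring with no repeats: "hce" with length 3

3
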